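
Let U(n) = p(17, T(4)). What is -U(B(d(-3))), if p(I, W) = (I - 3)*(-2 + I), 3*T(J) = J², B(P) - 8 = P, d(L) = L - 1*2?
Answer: -210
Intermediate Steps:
d(L) = -2 + L (d(L) = L - 2 = -2 + L)
B(P) = 8 + P
T(J) = J²/3
p(I, W) = (-3 + I)*(-2 + I)
U(n) = 210 (U(n) = 6 + 17² - 5*17 = 6 + 289 - 85 = 210)
-U(B(d(-3))) = -1*210 = -210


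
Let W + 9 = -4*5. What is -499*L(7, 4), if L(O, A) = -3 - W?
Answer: -12974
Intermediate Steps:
W = -29 (W = -9 - 4*5 = -9 - 20 = -29)
L(O, A) = 26 (L(O, A) = -3 - 1*(-29) = -3 + 29 = 26)
-499*L(7, 4) = -499*26 = -12974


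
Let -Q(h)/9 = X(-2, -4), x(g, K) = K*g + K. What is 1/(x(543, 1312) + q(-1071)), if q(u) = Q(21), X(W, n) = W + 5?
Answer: 1/713701 ≈ 1.4011e-6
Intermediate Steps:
x(g, K) = K + K*g
X(W, n) = 5 + W
Q(h) = -27 (Q(h) = -9*(5 - 2) = -9*3 = -27)
q(u) = -27
1/(x(543, 1312) + q(-1071)) = 1/(1312*(1 + 543) - 27) = 1/(1312*544 - 27) = 1/(713728 - 27) = 1/713701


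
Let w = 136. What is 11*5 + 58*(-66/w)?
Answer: 913/34 ≈ 26.853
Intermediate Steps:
11*5 + 58*(-66/w) = 11*5 + 58*(-66/136) = 55 + 58*(-66*1/136) = 55 + 58*(-33/68) = 55 - 957/34 = 913/34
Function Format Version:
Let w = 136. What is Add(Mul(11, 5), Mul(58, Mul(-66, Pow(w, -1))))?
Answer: Rational(913, 34) ≈ 26.853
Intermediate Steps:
Add(Mul(11, 5), Mul(58, Mul(-66, Pow(w, -1)))) = Add(Mul(11, 5), Mul(58, Mul(-66, Pow(136, -1)))) = Add(55, Mul(58, Mul(-66, Rational(1, 136)))) = Add(55, Mul(58, Rational(-33, 68))) = Add(55, Rational(-957, 34)) = Rational(913, 34)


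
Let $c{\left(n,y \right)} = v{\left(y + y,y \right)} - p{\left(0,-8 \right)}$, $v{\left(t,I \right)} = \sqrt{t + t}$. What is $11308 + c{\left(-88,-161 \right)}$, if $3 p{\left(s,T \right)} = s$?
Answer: $11308 + 2 i \sqrt{161} \approx 11308.0 + 25.377 i$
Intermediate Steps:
$v{\left(t,I \right)} = \sqrt{2} \sqrt{t}$ ($v{\left(t,I \right)} = \sqrt{2 t} = \sqrt{2} \sqrt{t}$)
$p{\left(s,T \right)} = \frac{s}{3}$
$c{\left(n,y \right)} = 2 \sqrt{y}$ ($c{\left(n,y \right)} = \sqrt{2} \sqrt{y + y} - \frac{1}{3} \cdot 0 = \sqrt{2} \sqrt{2 y} - 0 = \sqrt{2} \sqrt{2} \sqrt{y} + 0 = 2 \sqrt{y} + 0 = 2 \sqrt{y}$)
$11308 + c{\left(-88,-161 \right)} = 11308 + 2 \sqrt{-161} = 11308 + 2 i \sqrt{161}$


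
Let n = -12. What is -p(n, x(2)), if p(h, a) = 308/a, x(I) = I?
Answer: -154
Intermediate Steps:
-p(n, x(2)) = -308/2 = -1*154 = -154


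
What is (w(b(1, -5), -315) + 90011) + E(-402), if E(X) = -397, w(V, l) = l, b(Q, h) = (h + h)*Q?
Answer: 89299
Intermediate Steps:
b(Q, h) = 2*Q*h (b(Q, h) = (2*h)*Q = 2*Q*h)
(w(b(1, -5), -315) + 90011) + E(-402) = (-315 + 90011) - 397 = 89696 - 397 = 89299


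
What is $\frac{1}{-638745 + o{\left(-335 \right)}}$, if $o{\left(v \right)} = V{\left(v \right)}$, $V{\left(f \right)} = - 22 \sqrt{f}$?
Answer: $\frac{i}{- 638745 i + 22 \sqrt{335}} \approx -1.5656 \cdot 10^{-6} + 9.8694 \cdot 10^{-10} i$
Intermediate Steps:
$o{\left(v \right)} = - 22 \sqrt{v}$
$\frac{1}{-638745 + o{\left(-335 \right)}} = \frac{1}{-638745 - 22 \sqrt{-335}} = \frac{1}{-638745 - 22 i \sqrt{335}}$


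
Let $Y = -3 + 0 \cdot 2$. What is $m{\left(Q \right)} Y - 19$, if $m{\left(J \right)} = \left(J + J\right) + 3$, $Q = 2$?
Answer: $-40$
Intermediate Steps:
$m{\left(J \right)} = 3 + 2 J$ ($m{\left(J \right)} = 2 J + 3 = 3 + 2 J$)
$Y = -3$ ($Y = -3 + 0 = -3$)
$m{\left(Q \right)} Y - 19 = \left(3 + 2 \cdot 2\right) \left(-3\right) - 19 = \left(3 + 4\right) \left(-3\right) - 19 = 7 \left(-3\right) - 19 = -21 - 19 = -40$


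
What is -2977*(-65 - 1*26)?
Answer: 270907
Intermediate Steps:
-2977*(-65 - 1*26) = -2977*(-65 - 26) = -2977*(-91) = 270907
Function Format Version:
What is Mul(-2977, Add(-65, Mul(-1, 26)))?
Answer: 270907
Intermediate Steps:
Mul(-2977, Add(-65, Mul(-1, 26))) = Mul(-2977, Add(-65, -26)) = Mul(-2977, -91) = 270907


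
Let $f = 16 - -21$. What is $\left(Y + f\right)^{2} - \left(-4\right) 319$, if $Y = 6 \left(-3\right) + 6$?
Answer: $1901$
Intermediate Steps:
$f = 37$ ($f = 16 + 21 = 37$)
$Y = -12$ ($Y = -18 + 6 = -12$)
$\left(Y + f\right)^{2} - \left(-4\right) 319 = \left(-12 + 37\right)^{2} - \left(-4\right) 319 = 25^{2} - -1276 = 625 + 1276 = 1901$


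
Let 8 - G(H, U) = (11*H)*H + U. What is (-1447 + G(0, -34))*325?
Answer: -456625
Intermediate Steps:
G(H, U) = 8 - U - 11*H² (G(H, U) = 8 - ((11*H)*H + U) = 8 - (11*H² + U) = 8 - (U + 11*H²) = 8 + (-U - 11*H²) = 8 - U - 11*H²)
(-1447 + G(0, -34))*325 = (-1447 + (8 - 1*(-34) - 11*0²))*325 = (-1447 + (8 + 34 - 11*0))*325 = (-1447 + (8 + 34 + 0))*325 = (-1447 + 42)*325 = -1405*325 = -456625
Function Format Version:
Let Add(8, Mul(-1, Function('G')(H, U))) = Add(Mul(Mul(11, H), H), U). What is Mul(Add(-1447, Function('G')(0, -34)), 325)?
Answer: -456625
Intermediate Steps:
Function('G')(H, U) = Add(8, Mul(-1, U), Mul(-11, Pow(H, 2))) (Function('G')(H, U) = Add(8, Mul(-1, Add(Mul(Mul(11, H), H), U))) = Add(8, Mul(-1, Add(Mul(11, Pow(H, 2)), U))) = Add(8, Mul(-1, Add(U, Mul(11, Pow(H, 2))))) = Add(8, Add(Mul(-1, U), Mul(-11, Pow(H, 2)))) = Add(8, Mul(-1, U), Mul(-11, Pow(H, 2))))
Mul(Add(-1447, Function('G')(0, -34)), 325) = Mul(Add(-1447, Add(8, Mul(-1, -34), Mul(-11, Pow(0, 2)))), 325) = Mul(Add(-1447, Add(8, 34, Mul(-11, 0))), 325) = Mul(Add(-1447, Add(8, 34, 0)), 325) = Mul(Add(-1447, 42), 325) = Mul(-1405, 325) = -456625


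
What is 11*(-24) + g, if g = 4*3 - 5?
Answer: -257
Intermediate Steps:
g = 7 (g = 12 - 5 = 7)
11*(-24) + g = 11*(-24) + 7 = -264 + 7 = -257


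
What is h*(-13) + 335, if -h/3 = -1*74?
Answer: -2551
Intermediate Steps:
h = 222 (h = -(-3)*74 = -3*(-74) = 222)
h*(-13) + 335 = 222*(-13) + 335 = -2886 + 335 = -2551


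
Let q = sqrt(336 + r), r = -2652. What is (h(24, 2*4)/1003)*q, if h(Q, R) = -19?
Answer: -38*I*sqrt(579)/1003 ≈ -0.91164*I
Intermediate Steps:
q = 2*I*sqrt(579) (q = sqrt(336 - 2652) = sqrt(-2316) = 2*I*sqrt(579) ≈ 48.125*I)
(h(24, 2*4)/1003)*q = (-19/1003)*(2*I*sqrt(579)) = (-19*1/1003)*(2*I*sqrt(579)) = -38*I*sqrt(579)/1003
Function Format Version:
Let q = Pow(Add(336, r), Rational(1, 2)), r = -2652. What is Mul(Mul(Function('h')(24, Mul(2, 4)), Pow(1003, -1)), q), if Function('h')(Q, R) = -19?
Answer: Mul(Rational(-38, 1003), I, Pow(579, Rational(1, 2))) ≈ Mul(-0.91164, I)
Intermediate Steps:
q = Mul(2, I, Pow(579, Rational(1, 2))) (q = Pow(Add(336, -2652), Rational(1, 2)) = Pow(-2316, Rational(1, 2)) = Mul(2, I, Pow(579, Rational(1, 2))) ≈ Mul(48.125, I))
Mul(Mul(Function('h')(24, Mul(2, 4)), Pow(1003, -1)), q) = Mul(Mul(-19, Pow(1003, -1)), Mul(2, I, Pow(579, Rational(1, 2)))) = Mul(Mul(-19, Rational(1, 1003)), Mul(2, I, Pow(579, Rational(1, 2)))) = Mul(Rational(-19, 1003), Mul(2, I, Pow(579, Rational(1, 2)))) = Mul(Rational(-38, 1003), I, Pow(579, Rational(1, 2)))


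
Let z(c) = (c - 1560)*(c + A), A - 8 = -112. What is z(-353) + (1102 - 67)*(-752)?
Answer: 95921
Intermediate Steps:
A = -104 (A = 8 - 112 = -104)
z(c) = (-1560 + c)*(-104 + c) (z(c) = (c - 1560)*(c - 104) = (-1560 + c)*(-104 + c))
z(-353) + (1102 - 67)*(-752) = (162240 + (-353)² - 1664*(-353)) + (1102 - 67)*(-752) = (162240 + 124609 + 587392) + 1035*(-752) = 874241 - 778320 = 95921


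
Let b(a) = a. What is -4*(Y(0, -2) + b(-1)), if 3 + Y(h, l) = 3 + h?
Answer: 4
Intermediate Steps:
Y(h, l) = h (Y(h, l) = -3 + (3 + h) = h)
-4*(Y(0, -2) + b(-1)) = -4*(0 - 1) = -4*(-1) = 4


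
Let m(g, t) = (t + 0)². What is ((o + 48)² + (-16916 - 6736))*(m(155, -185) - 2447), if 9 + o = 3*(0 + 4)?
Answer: -668958678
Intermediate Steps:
o = 3 (o = -9 + 3*(0 + 4) = -9 + 3*4 = -9 + 12 = 3)
m(g, t) = t²
((o + 48)² + (-16916 - 6736))*(m(155, -185) - 2447) = ((3 + 48)² + (-16916 - 6736))*((-185)² - 2447) = (51² - 23652)*(34225 - 2447) = (2601 - 23652)*31778 = -21051*31778 = -668958678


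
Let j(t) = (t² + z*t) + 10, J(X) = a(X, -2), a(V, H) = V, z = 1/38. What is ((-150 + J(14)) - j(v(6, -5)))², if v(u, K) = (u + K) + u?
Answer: 55011889/1444 ≈ 38097.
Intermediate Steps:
z = 1/38 ≈ 0.026316
v(u, K) = K + 2*u (v(u, K) = (K + u) + u = K + 2*u)
J(X) = X
j(t) = 10 + t² + t/38 (j(t) = (t² + t/38) + 10 = 10 + t² + t/38)
((-150 + J(14)) - j(v(6, -5)))² = ((-150 + 14) - (10 + (-5 + 2*6)² + (-5 + 2*6)/38))² = (-136 - (10 + (-5 + 12)² + (-5 + 12)/38))² = (-136 - (10 + 7² + (1/38)*7))² = (-136 - (10 + 49 + 7/38))² = (-136 - 1*2249/38)² = (-136 - 2249/38)² = (-7417/38)² = 55011889/1444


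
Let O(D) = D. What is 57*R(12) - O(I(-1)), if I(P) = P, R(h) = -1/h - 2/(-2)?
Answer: 213/4 ≈ 53.250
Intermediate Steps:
R(h) = 1 - 1/h (R(h) = -1/h - 2*(-½) = -1/h + 1 = 1 - 1/h)
57*R(12) - O(I(-1)) = 57*((-1 + 12)/12) - 1*(-1) = 57*((1/12)*11) + 1 = 57*(11/12) + 1 = 209/4 + 1 = 213/4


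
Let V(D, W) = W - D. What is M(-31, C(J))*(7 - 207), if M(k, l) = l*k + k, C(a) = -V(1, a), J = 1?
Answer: 6200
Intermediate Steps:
C(a) = 1 - a (C(a) = -(a - 1*1) = -(a - 1) = -(-1 + a) = 1 - a)
M(k, l) = k + k*l (M(k, l) = k*l + k = k + k*l)
M(-31, C(J))*(7 - 207) = (-31*(1 + (1 - 1*1)))*(7 - 207) = -31*(1 + (1 - 1))*(-200) = -31*(1 + 0)*(-200) = -31*1*(-200) = -31*(-200) = 6200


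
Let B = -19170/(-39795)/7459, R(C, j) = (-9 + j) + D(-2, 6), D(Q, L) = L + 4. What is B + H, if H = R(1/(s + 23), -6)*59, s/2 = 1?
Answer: -5837673187/19788727 ≈ -295.00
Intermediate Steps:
s = 2 (s = 2*1 = 2)
D(Q, L) = 4 + L
R(C, j) = 1 + j (R(C, j) = (-9 + j) + (4 + 6) = (-9 + j) + 10 = 1 + j)
B = 1278/19788727 (B = -19170*(-1/39795)*(1/7459) = (1278/2653)*(1/7459) = 1278/19788727 ≈ 6.4582e-5)
H = -295 (H = (1 - 6)*59 = -5*59 = -295)
B + H = 1278/19788727 - 295 = -5837673187/19788727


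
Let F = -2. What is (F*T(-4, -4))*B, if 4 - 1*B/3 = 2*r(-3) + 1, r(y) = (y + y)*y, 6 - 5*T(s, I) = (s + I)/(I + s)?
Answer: 198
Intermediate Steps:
T(s, I) = 1 (T(s, I) = 6/5 - (s + I)/(5*(I + s)) = 6/5 - (I + s)/(5*(I + s)) = 6/5 - 1/5*1 = 6/5 - 1/5 = 1)
r(y) = 2*y**2 (r(y) = (2*y)*y = 2*y**2)
B = -99 (B = 12 - 3*(2*(2*(-3)**2) + 1) = 12 - 3*(2*(2*9) + 1) = 12 - 3*(2*18 + 1) = 12 - 3*(36 + 1) = 12 - 3*37 = 12 - 111 = -99)
(F*T(-4, -4))*B = -2*1*(-99) = -2*(-99) = 198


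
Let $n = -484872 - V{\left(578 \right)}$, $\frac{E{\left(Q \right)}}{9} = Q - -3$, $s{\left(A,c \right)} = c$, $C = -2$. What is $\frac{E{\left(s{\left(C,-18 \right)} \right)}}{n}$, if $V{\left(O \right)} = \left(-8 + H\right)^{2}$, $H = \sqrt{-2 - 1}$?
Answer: $\frac{65465955}{235160015257} + \frac{2160 i \sqrt{3}}{235160015257} \approx 0.00027839 + 1.5909 \cdot 10^{-8} i$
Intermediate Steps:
$H = i \sqrt{3}$ ($H = \sqrt{-3} = i \sqrt{3} \approx 1.732 i$)
$E{\left(Q \right)} = 27 + 9 Q$ ($E{\left(Q \right)} = 9 \left(Q - -3\right) = 9 \left(Q + 3\right) = 9 \left(3 + Q\right) = 27 + 9 Q$)
$V{\left(O \right)} = \left(-8 + i \sqrt{3}\right)^{2}$
$n = -484872 - \left(8 - i \sqrt{3}\right)^{2} \approx -4.8493 \cdot 10^{5} + 27.713 i$
$\frac{E{\left(s{\left(C,-18 \right)} \right)}}{n} = \frac{27 + 9 \left(-18\right)}{-484933 + 16 i \sqrt{3}} = \frac{27 - 162}{-484933 + 16 i \sqrt{3}} = - \frac{135}{-484933 + 16 i \sqrt{3}}$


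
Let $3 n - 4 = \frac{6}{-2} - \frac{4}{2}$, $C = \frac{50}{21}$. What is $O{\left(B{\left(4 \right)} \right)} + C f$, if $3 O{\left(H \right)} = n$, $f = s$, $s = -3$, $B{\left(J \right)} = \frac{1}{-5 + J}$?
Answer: $- \frac{457}{63} \approx -7.254$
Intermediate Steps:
$C = \frac{50}{21}$ ($C = 50 \cdot \frac{1}{21} = \frac{50}{21} \approx 2.381$)
$f = -3$
$n = - \frac{1}{3}$ ($n = \frac{4}{3} + \frac{\frac{6}{-2} - \frac{4}{2}}{3} = \frac{4}{3} + \frac{6 \left(- \frac{1}{2}\right) - 2}{3} = \frac{4}{3} + \frac{-3 - 2}{3} = \frac{4}{3} + \frac{1}{3} \left(-5\right) = \frac{4}{3} - \frac{5}{3} = - \frac{1}{3} \approx -0.33333$)
$O{\left(H \right)} = - \frac{1}{9}$ ($O{\left(H \right)} = \frac{1}{3} \left(- \frac{1}{3}\right) = - \frac{1}{9}$)
$O{\left(B{\left(4 \right)} \right)} + C f = - \frac{1}{9} + \frac{50}{21} \left(-3\right) = - \frac{1}{9} - \frac{50}{7} = - \frac{457}{63}$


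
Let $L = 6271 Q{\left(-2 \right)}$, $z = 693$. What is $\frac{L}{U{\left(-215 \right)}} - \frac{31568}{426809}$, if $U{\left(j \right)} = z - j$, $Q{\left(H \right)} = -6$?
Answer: $- \frac{8043889589}{193771286} \approx -41.512$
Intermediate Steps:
$L = -37626$ ($L = 6271 \left(-6\right) = -37626$)
$U{\left(j \right)} = 693 - j$
$\frac{L}{U{\left(-215 \right)}} - \frac{31568}{426809} = - \frac{37626}{693 - -215} - \frac{31568}{426809} = - \frac{37626}{693 + 215} - \frac{31568}{426809} = - \frac{37626}{908} - \frac{31568}{426809} = \left(-37626\right) \frac{1}{908} - \frac{31568}{426809} = - \frac{18813}{454} - \frac{31568}{426809} = - \frac{8043889589}{193771286}$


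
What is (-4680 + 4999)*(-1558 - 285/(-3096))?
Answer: -512875759/1032 ≈ -4.9697e+5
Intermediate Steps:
(-4680 + 4999)*(-1558 - 285/(-3096)) = 319*(-1558 - 285*(-1/3096)) = 319*(-1558 + 95/1032) = 319*(-1607761/1032) = -512875759/1032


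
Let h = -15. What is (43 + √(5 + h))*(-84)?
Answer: -3612 - 84*I*√10 ≈ -3612.0 - 265.63*I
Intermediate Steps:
(43 + √(5 + h))*(-84) = (43 + √(5 - 15))*(-84) = (43 + √(-10))*(-84) = (43 + I*√10)*(-84) = -3612 - 84*I*√10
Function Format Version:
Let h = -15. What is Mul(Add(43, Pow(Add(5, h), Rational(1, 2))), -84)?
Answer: Add(-3612, Mul(-84, I, Pow(10, Rational(1, 2)))) ≈ Add(-3612.0, Mul(-265.63, I))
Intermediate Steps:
Mul(Add(43, Pow(Add(5, h), Rational(1, 2))), -84) = Mul(Add(43, Pow(Add(5, -15), Rational(1, 2))), -84) = Mul(Add(43, Pow(-10, Rational(1, 2))), -84) = Mul(Add(43, Mul(I, Pow(10, Rational(1, 2)))), -84) = Add(-3612, Mul(-84, I, Pow(10, Rational(1, 2))))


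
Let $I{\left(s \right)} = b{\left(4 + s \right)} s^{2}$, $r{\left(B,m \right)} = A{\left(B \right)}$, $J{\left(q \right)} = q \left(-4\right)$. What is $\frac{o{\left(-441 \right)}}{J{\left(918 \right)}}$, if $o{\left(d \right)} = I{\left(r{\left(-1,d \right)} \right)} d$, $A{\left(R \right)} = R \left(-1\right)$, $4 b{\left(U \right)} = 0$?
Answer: $0$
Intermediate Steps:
$J{\left(q \right)} = - 4 q$
$b{\left(U \right)} = 0$ ($b{\left(U \right)} = \frac{1}{4} \cdot 0 = 0$)
$A{\left(R \right)} = - R$
$r{\left(B,m \right)} = - B$
$I{\left(s \right)} = 0$ ($I{\left(s \right)} = 0 s^{2} = 0$)
$o{\left(d \right)} = 0$ ($o{\left(d \right)} = 0 d = 0$)
$\frac{o{\left(-441 \right)}}{J{\left(918 \right)}} = \frac{0}{\left(-4\right) 918} = \frac{0}{-3672} = 0 \left(- \frac{1}{3672}\right) = 0$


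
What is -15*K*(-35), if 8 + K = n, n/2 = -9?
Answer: -13650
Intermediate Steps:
n = -18 (n = 2*(-9) = -18)
K = -26 (K = -8 - 18 = -26)
-15*K*(-35) = -15*(-26)*(-35) = 390*(-35) = -13650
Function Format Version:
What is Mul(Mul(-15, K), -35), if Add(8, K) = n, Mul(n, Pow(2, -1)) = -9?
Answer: -13650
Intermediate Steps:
n = -18 (n = Mul(2, -9) = -18)
K = -26 (K = Add(-8, -18) = -26)
Mul(Mul(-15, K), -35) = Mul(Mul(-15, -26), -35) = Mul(390, -35) = -13650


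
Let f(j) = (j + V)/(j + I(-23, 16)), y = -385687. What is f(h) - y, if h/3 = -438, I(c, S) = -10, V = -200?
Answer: 255325551/662 ≈ 3.8569e+5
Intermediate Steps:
h = -1314 (h = 3*(-438) = -1314)
f(j) = (-200 + j)/(-10 + j) (f(j) = (j - 200)/(j - 10) = (-200 + j)/(-10 + j))
f(h) - y = (-200 - 1314)/(-10 - 1314) - 1*(-385687) = -1514/(-1324) + 385687 = -1/1324*(-1514) + 385687 = 757/662 + 385687 = 255325551/662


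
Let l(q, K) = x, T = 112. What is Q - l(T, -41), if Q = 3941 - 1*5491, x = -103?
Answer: -1447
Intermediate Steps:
l(q, K) = -103
Q = -1550 (Q = 3941 - 5491 = -1550)
Q - l(T, -41) = -1550 - 1*(-103) = -1550 + 103 = -1447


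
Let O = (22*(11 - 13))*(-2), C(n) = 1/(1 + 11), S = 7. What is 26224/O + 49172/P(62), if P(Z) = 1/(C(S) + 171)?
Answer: 25238423/3 ≈ 8.4128e+6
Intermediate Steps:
C(n) = 1/12
O = 88 (O = (22*(-2))*(-2) = -44*(-2) = 88)
P(Z) = 12/2053 (P(Z) = 1/(1/12 + 171) = 1/(2053/12) = 12/2053)
26224/O + 49172/P(62) = 26224/88 + 49172/(12/2053) = 26224*(1/88) + 49172*(2053/12) = 298 + 25237529/3 = 25238423/3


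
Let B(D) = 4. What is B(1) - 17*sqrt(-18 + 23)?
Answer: 4 - 17*sqrt(5) ≈ -34.013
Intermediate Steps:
B(1) - 17*sqrt(-18 + 23) = 4 - 17*sqrt(-18 + 23) = 4 - 17*sqrt(5)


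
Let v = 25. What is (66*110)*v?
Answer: 181500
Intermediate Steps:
(66*110)*v = (66*110)*25 = 7260*25 = 181500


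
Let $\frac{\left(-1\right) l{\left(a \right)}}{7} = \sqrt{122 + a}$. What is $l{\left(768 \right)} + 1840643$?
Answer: $1840643 - 7 \sqrt{890} \approx 1.8404 \cdot 10^{6}$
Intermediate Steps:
$l{\left(a \right)} = - 7 \sqrt{122 + a}$
$l{\left(768 \right)} + 1840643 = - 7 \sqrt{122 + 768} + 1840643 = - 7 \sqrt{890} + 1840643 = 1840643 - 7 \sqrt{890}$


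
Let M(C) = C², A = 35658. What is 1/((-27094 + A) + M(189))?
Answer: 1/44285 ≈ 2.2581e-5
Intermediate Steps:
1/((-27094 + A) + M(189)) = 1/((-27094 + 35658) + 189²) = 1/(8564 + 35721) = 1/44285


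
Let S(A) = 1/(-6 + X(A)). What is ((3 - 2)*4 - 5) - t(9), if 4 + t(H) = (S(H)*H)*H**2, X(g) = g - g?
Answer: 249/2 ≈ 124.50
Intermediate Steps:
X(g) = 0
S(A) = -1/6 (S(A) = 1/(-6 + 0) = 1/(-6) = -1/6)
t(H) = -4 - H**3/6 (t(H) = -4 + (-H/6)*H**2 = -4 - H**3/6)
((3 - 2)*4 - 5) - t(9) = ((3 - 2)*4 - 5) - (-4 - 1/6*9**3) = (1*4 - 5) - (-4 - 1/6*729) = (4 - 5) - (-4 - 243/2) = -1 - 1*(-251/2) = -1 + 251/2 = 249/2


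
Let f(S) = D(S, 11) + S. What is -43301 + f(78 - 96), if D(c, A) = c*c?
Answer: -42995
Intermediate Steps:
D(c, A) = c**2
f(S) = S + S**2 (f(S) = S**2 + S = S + S**2)
-43301 + f(78 - 96) = -43301 + (78 - 96)*(1 + (78 - 96)) = -43301 - 18*(1 - 18) = -43301 - 18*(-17) = -43301 + 306 = -42995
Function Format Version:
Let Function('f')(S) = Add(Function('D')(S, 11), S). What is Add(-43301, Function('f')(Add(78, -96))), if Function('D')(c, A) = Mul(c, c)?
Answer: -42995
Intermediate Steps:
Function('D')(c, A) = Pow(c, 2)
Function('f')(S) = Add(S, Pow(S, 2)) (Function('f')(S) = Add(Pow(S, 2), S) = Add(S, Pow(S, 2)))
Add(-43301, Function('f')(Add(78, -96))) = Add(-43301, Mul(Add(78, -96), Add(1, Add(78, -96)))) = Add(-43301, Mul(-18, Add(1, -18))) = Add(-43301, Mul(-18, -17)) = Add(-43301, 306) = -42995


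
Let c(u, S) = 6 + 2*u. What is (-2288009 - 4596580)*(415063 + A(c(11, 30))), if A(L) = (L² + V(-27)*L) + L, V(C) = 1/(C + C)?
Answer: -25768123925293/9 ≈ -2.8631e+12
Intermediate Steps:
V(C) = 1/(2*C)
A(L) = L² + 53*L/54 (A(L) = (L² + ((½)/(-27))*L) + L = (L² + ((½)*(-1/27))*L) + L = (L² - L/54) + L = L² + 53*L/54)
(-2288009 - 4596580)*(415063 + A(c(11, 30))) = (-2288009 - 4596580)*(415063 + (6 + 2*11)*(53 + 54*(6 + 2*11))/54) = -6884589*(415063 + (6 + 22)*(53 + 54*(6 + 22))/54) = -6884589*(415063 + (1/54)*28*(53 + 54*28)) = -6884589*(415063 + (1/54)*28*(53 + 1512)) = -6884589*(415063 + (1/54)*28*1565) = -6884589*(415063 + 21910/27) = -6884589*11228611/27 = -25768123925293/9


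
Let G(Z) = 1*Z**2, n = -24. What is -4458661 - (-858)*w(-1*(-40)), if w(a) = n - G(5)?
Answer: -4500703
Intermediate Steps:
G(Z) = Z**2
w(a) = -49 (w(a) = -24 - 1*5**2 = -24 - 1*25 = -24 - 25 = -49)
-4458661 - (-858)*w(-1*(-40)) = -4458661 - (-858)*(-49) = -4458661 - 1*42042 = -4458661 - 42042 = -4500703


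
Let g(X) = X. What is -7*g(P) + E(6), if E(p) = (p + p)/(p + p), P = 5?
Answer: -34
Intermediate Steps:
E(p) = 1 (E(p) = (2*p)/((2*p)) = (2*p)*(1/(2*p)) = 1)
-7*g(P) + E(6) = -7*5 + 1 = -35 + 1 = -34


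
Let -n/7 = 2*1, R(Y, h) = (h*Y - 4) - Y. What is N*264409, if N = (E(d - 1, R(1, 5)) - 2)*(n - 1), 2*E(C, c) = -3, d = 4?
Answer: 27762945/2 ≈ 1.3881e+7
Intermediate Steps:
R(Y, h) = -4 - Y + Y*h (R(Y, h) = (Y*h - 4) - Y = (-4 + Y*h) - Y = -4 - Y + Y*h)
n = -14 ≈ -14.000
E(C, c) = -3/2 (E(C, c) = (1/2)*(-3) = -3/2)
N = 105/2 (N = (-3/2 - 2)*(-14 - 1) = -7/2*(-15) = 105/2 ≈ 52.500)
N*264409 = (105/2)*264409 = 27762945/2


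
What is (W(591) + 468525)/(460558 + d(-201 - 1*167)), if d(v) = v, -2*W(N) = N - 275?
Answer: 27551/27070 ≈ 1.0178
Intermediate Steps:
W(N) = 275/2 - N/2 (W(N) = -(N - 275)/2 = -(-275 + N)/2 = 275/2 - N/2)
(W(591) + 468525)/(460558 + d(-201 - 1*167)) = ((275/2 - ½*591) + 468525)/(460558 + (-201 - 1*167)) = ((275/2 - 591/2) + 468525)/(460558 + (-201 - 167)) = (-158 + 468525)/(460558 - 368) = 468367/460190 = 468367*(1/460190) = 27551/27070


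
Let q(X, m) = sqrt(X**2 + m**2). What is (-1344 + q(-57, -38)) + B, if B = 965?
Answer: -379 + 19*sqrt(13) ≈ -310.49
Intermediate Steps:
(-1344 + q(-57, -38)) + B = (-1344 + sqrt((-57)**2 + (-38)**2)) + 965 = (-1344 + sqrt(3249 + 1444)) + 965 = (-1344 + sqrt(4693)) + 965 = (-1344 + 19*sqrt(13)) + 965 = -379 + 19*sqrt(13)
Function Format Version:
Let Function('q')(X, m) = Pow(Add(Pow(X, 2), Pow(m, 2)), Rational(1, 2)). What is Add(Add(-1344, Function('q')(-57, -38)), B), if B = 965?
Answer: Add(-379, Mul(19, Pow(13, Rational(1, 2)))) ≈ -310.49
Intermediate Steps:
Add(Add(-1344, Function('q')(-57, -38)), B) = Add(Add(-1344, Pow(Add(Pow(-57, 2), Pow(-38, 2)), Rational(1, 2))), 965) = Add(Add(-1344, Pow(Add(3249, 1444), Rational(1, 2))), 965) = Add(Add(-1344, Pow(4693, Rational(1, 2))), 965) = Add(Add(-1344, Mul(19, Pow(13, Rational(1, 2)))), 965) = Add(-379, Mul(19, Pow(13, Rational(1, 2))))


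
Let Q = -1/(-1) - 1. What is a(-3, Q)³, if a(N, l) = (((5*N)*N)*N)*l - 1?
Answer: -1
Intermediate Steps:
Q = 0 (Q = -1*(-1) - 1 = 1 - 1 = 0)
a(N, l) = -1 + 5*l*N³ (a(N, l) = ((5*N²)*N)*l - 1 = (5*N³)*l - 1 = 5*l*N³ - 1 = -1 + 5*l*N³)
a(-3, Q)³ = (-1 + 5*0*(-3)³)³ = (-1 + 5*0*(-27))³ = (-1 + 0)³ = (-1)³ = -1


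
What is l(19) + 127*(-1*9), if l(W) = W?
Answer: -1124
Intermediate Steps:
l(19) + 127*(-1*9) = 19 + 127*(-1*9) = 19 + 127*(-9) = 19 - 1143 = -1124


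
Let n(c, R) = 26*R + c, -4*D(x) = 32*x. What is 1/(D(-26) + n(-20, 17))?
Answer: 1/630 ≈ 0.0015873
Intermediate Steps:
D(x) = -8*x
n(c, R) = c + 26*R
1/(D(-26) + n(-20, 17)) = 1/(-8*(-26) + (-20 + 26*17)) = 1/(208 + (-20 + 442)) = 1/(208 + 422) = 1/630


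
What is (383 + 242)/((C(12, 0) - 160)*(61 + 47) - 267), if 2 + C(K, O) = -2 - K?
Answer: -25/771 ≈ -0.032425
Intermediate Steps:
C(K, O) = -4 - K (C(K, O) = -2 + (-2 - K) = -4 - K)
(383 + 242)/((C(12, 0) - 160)*(61 + 47) - 267) = (383 + 242)/(((-4 - 1*12) - 160)*(61 + 47) - 267) = 625/(((-4 - 12) - 160)*108 - 267) = 625/((-16 - 160)*108 - 267) = 625/(-176*108 - 267) = 625/(-19008 - 267) = 625/(-19275) = 625*(-1/19275) = -25/771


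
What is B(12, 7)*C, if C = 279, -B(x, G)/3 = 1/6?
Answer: -279/2 ≈ -139.50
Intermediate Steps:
B(x, G) = -1/2 (B(x, G) = -3/6 = -3*1/6 = -1/2)
B(12, 7)*C = -1/2*279 = -279/2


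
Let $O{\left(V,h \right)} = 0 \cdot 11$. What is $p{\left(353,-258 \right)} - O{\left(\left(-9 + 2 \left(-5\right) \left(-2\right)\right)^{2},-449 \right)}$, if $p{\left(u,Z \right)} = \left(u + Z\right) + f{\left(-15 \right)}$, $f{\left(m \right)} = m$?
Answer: $80$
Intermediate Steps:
$O{\left(V,h \right)} = 0$
$p{\left(u,Z \right)} = -15 + Z + u$ ($p{\left(u,Z \right)} = \left(u + Z\right) - 15 = \left(Z + u\right) - 15 = -15 + Z + u$)
$p{\left(353,-258 \right)} - O{\left(\left(-9 + 2 \left(-5\right) \left(-2\right)\right)^{2},-449 \right)} = \left(-15 - 258 + 353\right) - 0 = 80 + 0 = 80$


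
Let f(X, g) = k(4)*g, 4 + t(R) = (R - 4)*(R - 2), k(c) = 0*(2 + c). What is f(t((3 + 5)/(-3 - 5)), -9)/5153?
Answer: 0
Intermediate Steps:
k(c) = 0
t(R) = -4 + (-4 + R)*(-2 + R) (t(R) = -4 + (R - 4)*(R - 2) = -4 + (-4 + R)*(-2 + R))
f(X, g) = 0 (f(X, g) = 0*g = 0)
f(t((3 + 5)/(-3 - 5)), -9)/5153 = 0/5153 = 0*(1/5153) = 0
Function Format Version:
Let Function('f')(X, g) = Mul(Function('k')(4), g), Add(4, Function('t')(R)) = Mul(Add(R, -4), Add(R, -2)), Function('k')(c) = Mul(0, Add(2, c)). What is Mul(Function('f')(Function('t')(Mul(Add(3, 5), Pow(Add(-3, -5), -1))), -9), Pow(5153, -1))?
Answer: 0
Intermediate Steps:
Function('k')(c) = 0
Function('t')(R) = Add(-4, Mul(Add(-4, R), Add(-2, R))) (Function('t')(R) = Add(-4, Mul(Add(R, -4), Add(R, -2))) = Add(-4, Mul(Add(-4, R), Add(-2, R))))
Function('f')(X, g) = 0 (Function('f')(X, g) = Mul(0, g) = 0)
Mul(Function('f')(Function('t')(Mul(Add(3, 5), Pow(Add(-3, -5), -1))), -9), Pow(5153, -1)) = Mul(0, Pow(5153, -1)) = Mul(0, Rational(1, 5153)) = 0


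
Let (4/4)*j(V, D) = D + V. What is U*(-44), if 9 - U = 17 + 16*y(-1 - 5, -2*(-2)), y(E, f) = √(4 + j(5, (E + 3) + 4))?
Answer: 352 + 704*√10 ≈ 2578.2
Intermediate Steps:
j(V, D) = D + V
y(E, f) = √(16 + E) (y(E, f) = √(4 + (((E + 3) + 4) + 5)) = √(4 + (((3 + E) + 4) + 5)) = √(4 + ((7 + E) + 5)) = √(4 + (12 + E)) = √(16 + E))
U = -8 - 16*√10 (U = 9 - (17 + 16*√(16 + (-1 - 5))) = 9 - (17 + 16*√(16 - 6)) = 9 - (17 + 16*√10) = 9 + (-17 - 16*√10) = -8 - 16*√10 ≈ -58.596)
U*(-44) = (-8 - 16*√10)*(-44) = 352 + 704*√10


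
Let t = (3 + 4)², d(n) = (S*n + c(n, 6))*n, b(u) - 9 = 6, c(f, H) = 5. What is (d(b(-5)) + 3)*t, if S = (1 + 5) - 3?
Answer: 36897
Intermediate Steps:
b(u) = 15 (b(u) = 9 + 6 = 15)
S = 3 (S = 6 - 3 = 3)
d(n) = n*(5 + 3*n) (d(n) = (3*n + 5)*n = (5 + 3*n)*n = n*(5 + 3*n))
t = 49 (t = 7² = 49)
(d(b(-5)) + 3)*t = (15*(5 + 3*15) + 3)*49 = (15*(5 + 45) + 3)*49 = (15*50 + 3)*49 = (750 + 3)*49 = 753*49 = 36897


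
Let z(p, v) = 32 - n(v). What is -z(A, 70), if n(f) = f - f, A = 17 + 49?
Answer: -32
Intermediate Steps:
A = 66
n(f) = 0
z(p, v) = 32 (z(p, v) = 32 - 1*0 = 32 + 0 = 32)
-z(A, 70) = -1*32 = -32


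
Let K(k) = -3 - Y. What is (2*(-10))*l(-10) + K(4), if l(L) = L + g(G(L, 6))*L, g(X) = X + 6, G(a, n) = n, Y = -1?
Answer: 2598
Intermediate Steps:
g(X) = 6 + X
l(L) = 13*L (l(L) = L + (6 + 6)*L = L + 12*L = 13*L)
K(k) = -2 (K(k) = -3 - 1*(-1) = -3 + 1 = -2)
(2*(-10))*l(-10) + K(4) = (2*(-10))*(13*(-10)) - 2 = -20*(-130) - 2 = 2600 - 2 = 2598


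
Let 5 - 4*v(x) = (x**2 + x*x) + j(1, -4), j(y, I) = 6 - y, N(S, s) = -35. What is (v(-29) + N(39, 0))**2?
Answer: 829921/4 ≈ 2.0748e+5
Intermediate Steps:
v(x) = -x**2/2 (v(x) = 5/4 - ((x**2 + x*x) + (6 - 1*1))/4 = 5/4 - ((x**2 + x**2) + (6 - 1))/4 = 5/4 - (2*x**2 + 5)/4 = 5/4 - (5 + 2*x**2)/4 = 5/4 + (-5/4 - x**2/2) = -x**2/2)
(v(-29) + N(39, 0))**2 = (-1/2*(-29)**2 - 35)**2 = (-1/2*841 - 35)**2 = (-841/2 - 35)**2 = (-911/2)**2 = 829921/4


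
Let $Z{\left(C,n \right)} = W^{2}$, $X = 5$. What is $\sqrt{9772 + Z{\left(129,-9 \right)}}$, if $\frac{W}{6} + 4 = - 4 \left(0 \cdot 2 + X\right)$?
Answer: $2 \sqrt{7627} \approx 174.67$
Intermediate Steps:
$W = -144$ ($W = -24 + 6 \left(- 4 \left(0 \cdot 2 + 5\right)\right) = -24 + 6 \left(- 4 \left(0 + 5\right)\right) = -24 + 6 \left(\left(-4\right) 5\right) = -24 + 6 \left(-20\right) = -24 - 120 = -144$)
$Z{\left(C,n \right)} = 20736$ ($Z{\left(C,n \right)} = \left(-144\right)^{2} = 20736$)
$\sqrt{9772 + Z{\left(129,-9 \right)}} = \sqrt{9772 + 20736} = \sqrt{30508} = 2 \sqrt{7627}$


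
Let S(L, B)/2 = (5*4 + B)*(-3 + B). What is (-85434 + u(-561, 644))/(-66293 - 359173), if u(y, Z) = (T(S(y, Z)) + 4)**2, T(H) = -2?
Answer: 42715/212733 ≈ 0.20079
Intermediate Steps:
S(L, B) = 2*(-3 + B)*(20 + B) (S(L, B) = 2*((5*4 + B)*(-3 + B)) = 2*((20 + B)*(-3 + B)) = 2*((-3 + B)*(20 + B)) = 2*(-3 + B)*(20 + B))
u(y, Z) = 4 (u(y, Z) = (-2 + 4)**2 = 2**2 = 4)
(-85434 + u(-561, 644))/(-66293 - 359173) = (-85434 + 4)/(-66293 - 359173) = -85430/(-425466) = -85430*(-1/425466) = 42715/212733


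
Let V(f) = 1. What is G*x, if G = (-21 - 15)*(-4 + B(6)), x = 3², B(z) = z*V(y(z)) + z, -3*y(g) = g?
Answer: -2592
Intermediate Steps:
y(g) = -g/3
B(z) = 2*z (B(z) = z*1 + z = z + z = 2*z)
x = 9
G = -288 (G = (-21 - 15)*(-4 + 2*6) = -36*(-4 + 12) = -36*8 = -288)
G*x = -288*9 = -2592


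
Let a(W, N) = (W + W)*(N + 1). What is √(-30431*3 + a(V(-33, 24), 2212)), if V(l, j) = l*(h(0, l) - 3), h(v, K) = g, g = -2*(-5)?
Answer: I*√1113699 ≈ 1055.3*I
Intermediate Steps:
g = 10
h(v, K) = 10
V(l, j) = 7*l (V(l, j) = l*(10 - 3) = l*7 = 7*l)
a(W, N) = 2*W*(1 + N) (a(W, N) = (2*W)*(1 + N) = 2*W*(1 + N))
√(-30431*3 + a(V(-33, 24), 2212)) = √(-30431*3 + 2*(7*(-33))*(1 + 2212)) = √(-91293 + 2*(-231)*2213) = √(-91293 - 1022406) = √(-1113699) = I*√1113699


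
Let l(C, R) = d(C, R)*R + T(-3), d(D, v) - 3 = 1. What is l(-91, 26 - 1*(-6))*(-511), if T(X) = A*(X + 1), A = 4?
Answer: -61320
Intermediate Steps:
T(X) = 4 + 4*X (T(X) = 4*(X + 1) = 4*(1 + X) = 4 + 4*X)
d(D, v) = 4 (d(D, v) = 3 + 1 = 4)
l(C, R) = -8 + 4*R (l(C, R) = 4*R + (4 + 4*(-3)) = 4*R + (4 - 12) = 4*R - 8 = -8 + 4*R)
l(-91, 26 - 1*(-6))*(-511) = (-8 + 4*(26 - 1*(-6)))*(-511) = (-8 + 4*(26 + 6))*(-511) = (-8 + 4*32)*(-511) = (-8 + 128)*(-511) = 120*(-511) = -61320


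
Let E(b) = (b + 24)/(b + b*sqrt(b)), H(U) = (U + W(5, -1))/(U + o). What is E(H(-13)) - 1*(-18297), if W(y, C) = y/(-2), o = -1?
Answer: 1681937/93 + 1406*sqrt(217)/93 ≈ 18308.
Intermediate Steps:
W(y, C) = -y/2 (W(y, C) = y*(-1/2) = -y/2)
H(U) = (-5/2 + U)/(-1 + U) (H(U) = (U - 1/2*5)/(U - 1) = (U - 5/2)/(-1 + U) = (-5/2 + U)/(-1 + U))
E(b) = (24 + b)/(b + b**(3/2))
E(H(-13)) - 1*(-18297) = (24 + (-5/2 - 13)/(-1 - 13))/((-5/2 - 13)/(-1 - 13) + ((-5/2 - 13)/(-1 - 13))**(3/2)) - 1*(-18297) = (24 - 31/2/(-14))/(-31/2/(-14) + (-31/2/(-14))**(3/2)) + 18297 = (24 - 1/14*(-31/2))/(-1/14*(-31/2) + (-1/14*(-31/2))**(3/2)) + 18297 = (24 + 31/28)/(31/28 + (31/28)**(3/2)) + 18297 = (703/28)/(31/28 + 31*sqrt(217)/392) + 18297 = 703/(28*(31/28 + 31*sqrt(217)/392)) + 18297 = 18297 + 703/(28*(31/28 + 31*sqrt(217)/392))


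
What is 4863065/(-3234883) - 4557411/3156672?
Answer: -10031264162531/3403821529792 ≈ -2.9471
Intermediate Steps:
4863065/(-3234883) - 4557411/3156672 = 4863065*(-1/3234883) - 4557411*1/3156672 = -4863065/3234883 - 1519137/1052224 = -10031264162531/3403821529792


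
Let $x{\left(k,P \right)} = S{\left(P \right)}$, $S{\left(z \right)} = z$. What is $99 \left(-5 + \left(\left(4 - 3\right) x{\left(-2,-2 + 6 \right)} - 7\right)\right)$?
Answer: $-792$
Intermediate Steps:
$x{\left(k,P \right)} = P$
$99 \left(-5 + \left(\left(4 - 3\right) x{\left(-2,-2 + 6 \right)} - 7\right)\right) = 99 \left(-5 - \left(7 - \left(4 - 3\right) \left(-2 + 6\right)\right)\right) = 99 \left(-5 + \left(1 \cdot 4 - 7\right)\right) = 99 \left(-5 + \left(4 - 7\right)\right) = 99 \left(-5 - 3\right) = 99 \left(-8\right) = -792$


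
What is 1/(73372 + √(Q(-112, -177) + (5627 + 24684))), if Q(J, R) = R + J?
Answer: 2158/158335893 - √30022/5383420362 ≈ 1.3597e-5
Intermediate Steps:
Q(J, R) = J + R
1/(73372 + √(Q(-112, -177) + (5627 + 24684))) = 1/(73372 + √((-112 - 177) + (5627 + 24684))) = 1/(73372 + √(-289 + 30311)) = 1/(73372 + √30022)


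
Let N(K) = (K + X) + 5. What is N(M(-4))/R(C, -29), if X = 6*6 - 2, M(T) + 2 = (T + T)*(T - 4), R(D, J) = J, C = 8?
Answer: -101/29 ≈ -3.4828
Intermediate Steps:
M(T) = -2 + 2*T*(-4 + T) (M(T) = -2 + (T + T)*(T - 4) = -2 + (2*T)*(-4 + T) = -2 + 2*T*(-4 + T))
X = 34 (X = 36 - 2 = 34)
N(K) = 39 + K (N(K) = (K + 34) + 5 = (34 + K) + 5 = 39 + K)
N(M(-4))/R(C, -29) = (39 + (-2 - 8*(-4) + 2*(-4)²))/(-29) = (39 + (-2 + 32 + 2*16))*(-1/29) = (39 + (-2 + 32 + 32))*(-1/29) = (39 + 62)*(-1/29) = 101*(-1/29) = -101/29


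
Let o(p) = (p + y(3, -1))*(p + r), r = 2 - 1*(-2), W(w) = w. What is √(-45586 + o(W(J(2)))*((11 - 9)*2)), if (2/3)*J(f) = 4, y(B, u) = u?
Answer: I*√45386 ≈ 213.04*I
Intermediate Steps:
J(f) = 6 (J(f) = (3/2)*4 = 6)
r = 4 (r = 2 + 2 = 4)
o(p) = (-1 + p)*(4 + p) (o(p) = (p - 1)*(p + 4) = (-1 + p)*(4 + p))
√(-45586 + o(W(J(2)))*((11 - 9)*2)) = √(-45586 + (-4 + 6² + 3*6)*((11 - 9)*2)) = √(-45586 + (-4 + 36 + 18)*(2*2)) = √(-45586 + 50*4) = √(-45586 + 200) = √(-45386) = I*√45386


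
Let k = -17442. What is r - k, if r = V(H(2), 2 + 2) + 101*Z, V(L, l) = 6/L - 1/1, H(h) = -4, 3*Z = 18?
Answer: 36091/2 ≈ 18046.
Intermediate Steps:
Z = 6 (Z = (⅓)*18 = 6)
V(L, l) = -1 + 6/L (V(L, l) = 6/L - 1*1 = 6/L - 1 = -1 + 6/L)
r = 1207/2 (r = (6 - 1*(-4))/(-4) + 101*6 = -(6 + 4)/4 + 606 = -¼*10 + 606 = -5/2 + 606 = 1207/2 ≈ 603.50)
r - k = 1207/2 - 1*(-17442) = 1207/2 + 17442 = 36091/2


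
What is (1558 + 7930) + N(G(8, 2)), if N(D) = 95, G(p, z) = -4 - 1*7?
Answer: 9583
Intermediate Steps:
G(p, z) = -11 (G(p, z) = -4 - 7 = -11)
(1558 + 7930) + N(G(8, 2)) = (1558 + 7930) + 95 = 9488 + 95 = 9583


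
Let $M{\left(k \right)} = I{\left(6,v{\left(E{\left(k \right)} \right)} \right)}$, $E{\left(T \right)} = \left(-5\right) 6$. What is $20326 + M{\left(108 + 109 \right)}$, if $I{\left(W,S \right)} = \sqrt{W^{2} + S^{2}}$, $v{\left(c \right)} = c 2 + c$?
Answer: $20326 + 6 \sqrt{226} \approx 20416.0$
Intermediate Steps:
$E{\left(T \right)} = -30$
$v{\left(c \right)} = 3 c$ ($v{\left(c \right)} = 2 c + c = 3 c$)
$I{\left(W,S \right)} = \sqrt{S^{2} + W^{2}}$
$M{\left(k \right)} = 6 \sqrt{226}$ ($M{\left(k \right)} = \sqrt{\left(3 \left(-30\right)\right)^{2} + 6^{2}} = \sqrt{\left(-90\right)^{2} + 36} = \sqrt{8100 + 36} = \sqrt{8136} = 6 \sqrt{226}$)
$20326 + M{\left(108 + 109 \right)} = 20326 + 6 \sqrt{226}$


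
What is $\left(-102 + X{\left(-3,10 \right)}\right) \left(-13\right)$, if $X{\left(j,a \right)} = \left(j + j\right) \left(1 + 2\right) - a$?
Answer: $1690$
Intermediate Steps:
$X{\left(j,a \right)} = - a + 6 j$ ($X{\left(j,a \right)} = 2 j 3 - a = 6 j - a = - a + 6 j$)
$\left(-102 + X{\left(-3,10 \right)}\right) \left(-13\right) = \left(-102 + \left(\left(-1\right) 10 + 6 \left(-3\right)\right)\right) \left(-13\right) = \left(-102 - 28\right) \left(-13\right) = \left(-130\right) \left(-13\right) = 1690$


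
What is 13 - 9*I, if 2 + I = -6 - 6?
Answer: 139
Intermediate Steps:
I = -14 (I = -2 + (-6 - 6) = -2 - 12 = -14)
13 - 9*I = 13 - 9*(-14) = 13 + 126 = 139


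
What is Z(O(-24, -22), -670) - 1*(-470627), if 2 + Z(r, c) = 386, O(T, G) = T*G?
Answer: 471011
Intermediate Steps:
O(T, G) = G*T
Z(r, c) = 384 (Z(r, c) = -2 + 386 = 384)
Z(O(-24, -22), -670) - 1*(-470627) = 384 - 1*(-470627) = 384 + 470627 = 471011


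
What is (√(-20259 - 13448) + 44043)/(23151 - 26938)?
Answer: -44043/3787 - I*√33707/3787 ≈ -11.63 - 0.04848*I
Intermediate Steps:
(√(-20259 - 13448) + 44043)/(23151 - 26938) = (√(-33707) + 44043)/(-3787) = (I*√33707 + 44043)*(-1/3787) = (44043 + I*√33707)*(-1/3787) = -44043/3787 - I*√33707/3787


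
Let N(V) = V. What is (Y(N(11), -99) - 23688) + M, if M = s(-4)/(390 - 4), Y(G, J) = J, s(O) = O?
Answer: -4590893/193 ≈ -23787.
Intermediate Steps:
M = -2/193 (M = -4/(390 - 4) = -4/386 = (1/386)*(-4) = -2/193 ≈ -0.010363)
(Y(N(11), -99) - 23688) + M = (-99 - 23688) - 2/193 = -23787 - 2/193 = -4590893/193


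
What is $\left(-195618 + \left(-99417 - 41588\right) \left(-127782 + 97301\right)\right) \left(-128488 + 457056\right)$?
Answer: $1412112251919016$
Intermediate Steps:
$\left(-195618 + \left(-99417 - 41588\right) \left(-127782 + 97301\right)\right) \left(-128488 + 457056\right) = \left(-195618 - -4297973405\right) 328568 = \left(-195618 + 4297973405\right) 328568 = 4297777787 \cdot 328568 = 1412112251919016$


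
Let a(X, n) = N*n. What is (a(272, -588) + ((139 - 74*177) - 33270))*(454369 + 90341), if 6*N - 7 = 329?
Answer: -43117609470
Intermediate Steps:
N = 56 (N = 7/6 + (1/6)*329 = 7/6 + 329/6 = 56)
a(X, n) = 56*n
(a(272, -588) + ((139 - 74*177) - 33270))*(454369 + 90341) = (56*(-588) + ((139 - 74*177) - 33270))*(454369 + 90341) = (-32928 + ((139 - 13098) - 33270))*544710 = (-32928 + (-12959 - 33270))*544710 = (-32928 - 46229)*544710 = -79157*544710 = -43117609470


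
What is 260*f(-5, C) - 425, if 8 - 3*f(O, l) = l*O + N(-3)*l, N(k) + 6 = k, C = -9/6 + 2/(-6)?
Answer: -17605/9 ≈ -1956.1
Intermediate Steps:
C = -11/6 (C = -9*⅙ + 2*(-⅙) = -3/2 - ⅓ = -11/6 ≈ -1.8333)
N(k) = -6 + k
f(O, l) = 8/3 + 3*l - O*l/3 (f(O, l) = 8/3 - (l*O + (-6 - 3)*l)/3 = 8/3 - (O*l - 9*l)/3 = 8/3 - (-9*l + O*l)/3 = 8/3 + (3*l - O*l/3) = 8/3 + 3*l - O*l/3)
260*f(-5, C) - 425 = 260*(8/3 + 3*(-11/6) - ⅓*(-5)*(-11/6)) - 425 = 260*(8/3 - 11/2 - 55/18) - 425 = 260*(-53/9) - 425 = -13780/9 - 425 = -17605/9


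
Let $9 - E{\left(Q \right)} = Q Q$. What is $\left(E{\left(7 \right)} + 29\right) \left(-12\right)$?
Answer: $132$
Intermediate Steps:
$E{\left(Q \right)} = 9 - Q^{2}$ ($E{\left(Q \right)} = 9 - Q Q = 9 - Q^{2}$)
$\left(E{\left(7 \right)} + 29\right) \left(-12\right) = \left(\left(9 - 7^{2}\right) + 29\right) \left(-12\right) = \left(\left(9 - 49\right) + 29\right) \left(-12\right) = \left(-40 + 29\right) \left(-12\right) = \left(-11\right) \left(-12\right) = 132$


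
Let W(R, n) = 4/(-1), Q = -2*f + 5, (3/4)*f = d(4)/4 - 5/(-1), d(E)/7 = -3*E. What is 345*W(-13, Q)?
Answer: -1380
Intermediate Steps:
d(E) = -21*E (d(E) = 7*(-3*E) = -21*E)
f = -64/3 (f = 4*(-21*4/4 - 5/(-1))/3 = 4*(-84*¼ - 5*(-1))/3 = 4*(-21 + 5)/3 = (4/3)*(-16) = -64/3 ≈ -21.333)
Q = 143/3 (Q = -2*(-64/3) + 5 = 128/3 + 5 = 143/3 ≈ 47.667)
W(R, n) = -4 (W(R, n) = 4*(-1) = -4)
345*W(-13, Q) = 345*(-4) = -1380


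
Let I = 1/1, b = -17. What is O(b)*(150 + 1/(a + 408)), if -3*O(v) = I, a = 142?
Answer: -82501/1650 ≈ -50.001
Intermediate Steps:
I = 1
O(v) = -⅓ (O(v) = -⅓*1 = -⅓)
O(b)*(150 + 1/(a + 408)) = -(150 + 1/(142 + 408))/3 = -(150 + 1/550)/3 = -⅓*82501/550 = -82501/1650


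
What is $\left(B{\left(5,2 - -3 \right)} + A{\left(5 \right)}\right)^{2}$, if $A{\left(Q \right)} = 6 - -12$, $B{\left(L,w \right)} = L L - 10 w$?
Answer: $49$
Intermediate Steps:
$B{\left(L,w \right)} = L^{2} - 10 w$
$A{\left(Q \right)} = 18$ ($A{\left(Q \right)} = 6 + 12 = 18$)
$\left(B{\left(5,2 - -3 \right)} + A{\left(5 \right)}\right)^{2} = \left(\left(5^{2} - 10 \left(2 - -3\right)\right) + 18\right)^{2} = \left(\left(25 - 10 \left(2 + 3\right)\right) + 18\right)^{2} = \left(\left(25 - 50\right) + 18\right)^{2} = \left(-25 + 18\right)^{2} = \left(-7\right)^{2} = 49$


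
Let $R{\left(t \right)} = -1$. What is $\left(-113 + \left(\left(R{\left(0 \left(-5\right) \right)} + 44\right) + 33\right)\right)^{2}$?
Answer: $1369$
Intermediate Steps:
$\left(-113 + \left(\left(R{\left(0 \left(-5\right) \right)} + 44\right) + 33\right)\right)^{2} = \left(-113 + \left(\left(-1 + 44\right) + 33\right)\right)^{2} = \left(-113 + \left(43 + 33\right)\right)^{2} = \left(-113 + 76\right)^{2} = \left(-37\right)^{2} = 1369$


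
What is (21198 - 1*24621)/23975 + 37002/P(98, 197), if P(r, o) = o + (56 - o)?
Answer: 9050319/13700 ≈ 660.61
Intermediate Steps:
P(r, o) = 56
(21198 - 1*24621)/23975 + 37002/P(98, 197) = (21198 - 1*24621)/23975 + 37002/56 = (21198 - 24621)*(1/23975) + 37002*(1/56) = -3423*1/23975 + 2643/4 = -489/3425 + 2643/4 = 9050319/13700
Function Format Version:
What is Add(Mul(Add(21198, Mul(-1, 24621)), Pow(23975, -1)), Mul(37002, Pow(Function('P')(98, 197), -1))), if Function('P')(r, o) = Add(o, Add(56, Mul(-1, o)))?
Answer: Rational(9050319, 13700) ≈ 660.61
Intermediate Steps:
Function('P')(r, o) = 56
Add(Mul(Add(21198, Mul(-1, 24621)), Pow(23975, -1)), Mul(37002, Pow(Function('P')(98, 197), -1))) = Add(Mul(Add(21198, Mul(-1, 24621)), Pow(23975, -1)), Mul(37002, Pow(56, -1))) = Add(Mul(Add(21198, -24621), Rational(1, 23975)), Mul(37002, Rational(1, 56))) = Add(Mul(-3423, Rational(1, 23975)), Rational(2643, 4)) = Add(Rational(-489, 3425), Rational(2643, 4)) = Rational(9050319, 13700)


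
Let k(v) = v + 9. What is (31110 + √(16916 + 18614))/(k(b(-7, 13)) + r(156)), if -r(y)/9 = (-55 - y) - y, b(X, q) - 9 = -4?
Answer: 31110/3317 + √35530/3317 ≈ 9.4358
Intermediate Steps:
b(X, q) = 5 (b(X, q) = 9 - 4 = 5)
k(v) = 9 + v
r(y) = 495 + 18*y (r(y) = -9*((-55 - y) - y) = -9*(-55 - 2*y) = 495 + 18*y)
(31110 + √(16916 + 18614))/(k(b(-7, 13)) + r(156)) = (31110 + √(16916 + 18614))/((9 + 5) + (495 + 18*156)) = (31110 + √35530)/(14 + (495 + 2808)) = (31110 + √35530)/(14 + 3303) = (31110 + √35530)/3317 = (31110 + √35530)*(1/3317) = 31110/3317 + √35530/3317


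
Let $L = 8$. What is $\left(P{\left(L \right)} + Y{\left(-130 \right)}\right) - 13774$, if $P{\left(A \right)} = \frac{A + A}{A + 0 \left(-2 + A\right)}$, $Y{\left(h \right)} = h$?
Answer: $-13902$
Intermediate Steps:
$P{\left(A \right)} = 2$ ($P{\left(A \right)} = \frac{2 A}{A + 0} = \frac{2 A}{A} = 2$)
$\left(P{\left(L \right)} + Y{\left(-130 \right)}\right) - 13774 = \left(2 - 130\right) - 13774 = -128 - 13774 = -13902$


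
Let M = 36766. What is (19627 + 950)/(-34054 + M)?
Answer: 6859/904 ≈ 7.5874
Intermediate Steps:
(19627 + 950)/(-34054 + M) = (19627 + 950)/(-34054 + 36766) = 20577/2712 = 20577*(1/2712) = 6859/904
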